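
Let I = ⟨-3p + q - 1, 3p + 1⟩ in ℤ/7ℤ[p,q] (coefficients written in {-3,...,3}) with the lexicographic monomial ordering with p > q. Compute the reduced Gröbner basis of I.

G = {p - 2, q}

Buchberger's algorithm terminates because the ascending chain of leading-term ideals stabilizes.

f_1 = -3p + q - 1, LT = p.
f_2 = 3p + 1, LT = p.

S(f_1,f_2): lcm = p. S = 2q.
  leading term q: no divisor's leading term divides it; move 2q to the remainder.
  remainder 2q ≠ 0; add g_3 = 2q to the basis.

The other S-polynomials (S(f_1,g_3), S(f_2,g_3)) all reduce to 0 modulo the current basis, so we have a Gröbner basis.
Inter-reduce: drop elements whose leading term is divisible by another's, tail-reduce, and make monic.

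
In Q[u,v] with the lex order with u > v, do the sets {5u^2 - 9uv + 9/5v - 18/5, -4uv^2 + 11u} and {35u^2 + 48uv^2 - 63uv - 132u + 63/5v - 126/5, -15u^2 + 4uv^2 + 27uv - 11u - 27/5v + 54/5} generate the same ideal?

Yes, the ideals are equal.

Equality of ideals is decidable: compute both reduced Gröbner bases (unique for the ordering) and check whether they agree.
Buchberger on the first generating set:
f_1 = 5u^2 - 9uv + 9/5v - 18/5, LT = u^2.
f_2 = -4uv^2 + 11u, LT = uv^2.

S(f_1,f_2): lcm = u^2v^2. S = 11/4u^2 - 9/5uv^3 + 9/25v^3 - 18/25v^2.
  reduce S modulo (f_1, f_2):
  remainder 9/25v^3 - 18/25v^2 - 99/100v + 99/50 ≠ 0; add g_3 = 9/25v^3 - 18/25v^2 - 99/100v + 99/50 to the basis.

The other S-polynomials (S(f_1,g_3), S(f_2,g_3)) all reduce to 0 modulo the current basis, so we have a Gröbner basis.
Inter-reduce: drop elements whose leading term is divisible by another's, tail-reduce, and make monic.
Reduced Gröbner basis: {u^2 - 9/5uv + 9/25v - 18/25, uv^2 - 11/4u, v^3 - 2v^2 - 11/4v + 11/2}.

Buchberger on the second generating set:
h_1 = 35u^2 + 48uv^2 - 63uv - 132u + 63/5v - 126/5, LT = u^2.
h_2 = -15u^2 + 4uv^2 + 27uv - 11u - 27/5v + 54/5, LT = u^2.

S(h_1,h_2): lcm = u^2. S = 172/105uv^2 - 473/105u.
  reduce S modulo (h_1, h_2):
  remainder 172/105uv^2 - 473/105u ≠ 0; add k_3 = 172/105uv^2 - 473/105u to the basis.

S(h_1,k_3): lcm = u^2v^2. S = 11/4u^2 + 48/35uv^4 - 9/5uv^3 - 132/35uv^2 + 9/25v^3 - 18/25v^2.
  reduce S modulo (h_1, h_2, k_3):
  remainder 9/25v^3 - 18/25v^2 - 99/100v + 99/50 ≠ 0; add k_4 = 9/25v^3 - 18/25v^2 - 99/100v + 99/50 to the basis.

The other S-polynomials (S(h_2,k_3), S(h_1,k_4), S(h_2,k_4), S(k_3,k_4)) all reduce to 0 modulo the current basis, so we have a Gröbner basis.
Inter-reduce: drop elements whose leading term is divisible by another's, tail-reduce, and make monic.
Reduced Gröbner basis: {u^2 - 9/5uv + 9/25v - 18/25, uv^2 - 11/4u, v^3 - 2v^2 - 11/4v + 11/2}.

These coincide, so the ideals are equal.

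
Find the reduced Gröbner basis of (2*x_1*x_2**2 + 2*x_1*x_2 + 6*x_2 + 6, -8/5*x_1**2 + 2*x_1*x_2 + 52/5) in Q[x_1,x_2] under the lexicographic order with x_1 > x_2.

G = {x_1**2 + 5/4*x_1 + 55/48*x_2**2 + 55/48*x_2 - 13/2, x_1*x_2 + x_1 + 11/12*x_2**2 + 11/12*x_2, x_2**3 + x_2**2 - 36/11*x_2 - 36/11}

This is the nonlinear analogue of row-reducing a linear system.

f_1 = 2*x_1*x_2**2 + 2*x_1*x_2 + 6*x_2 + 6, LT = x_1*x_2**2.
f_2 = -8/5*x_1**2 + 2*x_1*x_2 + 52/5, LT = x_1**2.

S(f_1,f_2): lcm = x_1**2*x_2**2. S = x_1**2*x_2 + 5/4*x_1*x_2**3 + 3*x_1*x_2 + 3*x_1 + 13/2*x_2**2.
  reduce S modulo (f_1, f_2):
  remainder 3*x_1*x_2 + 3*x_1 + 11/4*x_2**2 + 11/4*x_2 ≠ 0; add g_3 = 3*x_1*x_2 + 3*x_1 + 11/4*x_2**2 + 11/4*x_2 to the basis.

S(f_1,g_3): lcm = x_1*x_2**2. S = -11/12*x_2**3 - 11/12*x_2**2 + 3*x_2 + 3.
  reduce S modulo (f_1, f_2, g_3):
  remainder -11/12*x_2**3 - 11/12*x_2**2 + 3*x_2 + 3 ≠ 0; add g_4 = -11/12*x_2**3 - 11/12*x_2**2 + 3*x_2 + 3 to the basis.

The other S-polynomials (S(f_2,g_3), S(f_1,g_4), S(f_2,g_4), S(g_3,g_4)) all reduce to 0 modulo the current basis, so we have a Gröbner basis.
Inter-reduce: drop elements whose leading term is divisible by another's, tail-reduce, and make monic.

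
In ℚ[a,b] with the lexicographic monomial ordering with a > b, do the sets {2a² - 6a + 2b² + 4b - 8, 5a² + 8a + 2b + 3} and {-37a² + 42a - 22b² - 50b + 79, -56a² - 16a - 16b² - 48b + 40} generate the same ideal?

Since reduced Gröbner bases are canonical representatives of ideals under a given ordering, it suffices to compute and compare them.
Buchberger on the first generating set:
f_1 = 2a² - 6a + 2b² + 4b - 8, LT = a².
f_2 = 5a² + 8a + 2b + 3, LT = a².

S(f_1,f_2): lcm = a². S = -23/5a + b² + 8/5b - 23/5.
  leading term a: no divisor's leading term divides it; move -23/5a to the remainder.
  leading term b²: no divisor's leading term divides it; move b² to the remainder.
  leading term b: no divisor's leading term divides it; move 8/5b to the remainder.
  leading term 1: no divisor's leading term divides it; move -23/5 to the remainder.
  remainder -23/5a + b² + 8/5b - 23/5 ≠ 0; add g_3 = -23/5a + b² + 8/5b - 23/5 to the basis.

S(f_1,g_3): lcm = a². S = 5/23ab² + 8/23ab - 4a + b² + 2b - 4.
  leading term ab²: subtract (-25/529b²)·g_3 from 5/23ab² + 8/23ab - 4a + b² + 2b - 4 → 8/23ab - 4a + 25/529b⁴ + 40/529b³ + 18/23b² + 2b - 4
  leading term ab: subtract (-40/529b)·g_3 from 8/23ab - 4a + 25/529b⁴ + 40/529b³ + 18/23b² + 2b - 4 → -4a + 25/529b⁴ + 80/529b³ + 478/529b² + 38/23b - 4
  leading term a: subtract (20/23)·g_3 from -4a + 25/529b⁴ + 80/529b³ + 478/529b² + 38/23b - 4 → 25/529b⁴ + 80/529b³ + 18/529b² + 6/23b
  leading term b⁴: no divisor's leading term divides it; move 25/529b⁴ to the remainder.
  leading term b³: no divisor's leading term divides it; move 80/529b³ to the remainder.
  leading term b²: no divisor's leading term divides it; move 18/529b² to the remainder.
  leading term b: no divisor's leading term divides it; move 6/23b to the remainder.
  remainder 25/529b⁴ + 80/529b³ + 18/529b² + 6/23b ≠ 0; add g_4 = 25/529b⁴ + 80/529b³ + 18/529b² + 6/23b to the basis.

The other S-polynomials (S(f_2,g_3), S(f_1,g_4), S(f_2,g_4), S(g_3,g_4)) all reduce to 0 modulo the current basis, so we have a Gröbner basis.
Inter-reduce: drop elements whose leading term is divisible by another's, tail-reduce, and make monic.
Reduced Gröbner basis: {a - 5/23b² - 8/23b + 1, b⁴ + 16/5b³ + 18/25b² + 138/25b}.

Buchberger on the second generating set:
h_1 = -37a² + 42a - 22b² - 50b + 79, LT = a².
h_2 = -56a² - 16a - 16b² - 48b + 40, LT = a².

S(h_1,h_2): lcm = a². S = -368/259a + 80/259b² + 128/259b - 368/259.
  leading term a: no divisor's leading term divides it; move -368/259a to the remainder.
  leading term b²: no divisor's leading term divides it; move 80/259b² to the remainder.
  leading term b: no divisor's leading term divides it; move 128/259b to the remainder.
  leading term 1: no divisor's leading term divides it; move -368/259 to the remainder.
  remainder -368/259a + 80/259b² + 128/259b - 368/259 ≠ 0; add k_3 = -368/259a + 80/259b² + 128/259b - 368/259 to the basis.

S(h_1,k_3): lcm = a². S = 5/23ab² + 8/23ab - 79/37a + 22/37b² + 50/37b - 79/37.
  leading term ab²: subtract (-1295/8464b²)·k_3 from 5/23ab² + 8/23ab - 79/37a + 22/37b² + 50/37b - 79/37 → 8/23ab - 79/37a + 25/529b⁴ + 40/529b³ + 321/851b² + 50/37b - 79/37
  leading term ab: subtract (-259/1058b)·k_3 from 8/23ab - 79/37a + 25/529b⁴ + 40/529b³ + 321/851b² + 50/37b - 79/37 → -79/37a + 25/529b⁴ + 80/529b³ + 9751/19573b² + 854/851b - 79/37
  leading term a: subtract (553/368)·k_3 from -79/37a + 25/529b⁴ + 80/529b³ + 9751/19573b² + 854/851b - 79/37 → 25/529b⁴ + 80/529b³ + 18/529b² + 6/23b
  leading term b⁴: no divisor's leading term divides it; move 25/529b⁴ to the remainder.
  leading term b³: no divisor's leading term divides it; move 80/529b³ to the remainder.
  leading term b²: no divisor's leading term divides it; move 18/529b² to the remainder.
  leading term b: no divisor's leading term divides it; move 6/23b to the remainder.
  remainder 25/529b⁴ + 80/529b³ + 18/529b² + 6/23b ≠ 0; add k_4 = 25/529b⁴ + 80/529b³ + 18/529b² + 6/23b to the basis.

The other S-polynomials (S(h_2,k_3), S(h_1,k_4), S(h_2,k_4), S(k_3,k_4)) all reduce to 0 modulo the current basis, so we have a Gröbner basis.
Inter-reduce: drop elements whose leading term is divisible by another's, tail-reduce, and make monic.
Reduced Gröbner basis: {a - 5/23b² - 8/23b + 1, b⁴ + 16/5b³ + 18/25b² + 138/25b}.

These coincide, so the ideals are equal.

Yes, the ideals are equal.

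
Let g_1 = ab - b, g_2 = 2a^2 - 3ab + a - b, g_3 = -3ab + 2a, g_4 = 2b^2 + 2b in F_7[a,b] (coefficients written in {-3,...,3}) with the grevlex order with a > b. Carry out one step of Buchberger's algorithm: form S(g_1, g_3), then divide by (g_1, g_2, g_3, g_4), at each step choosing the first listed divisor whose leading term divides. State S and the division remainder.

lcm(LM(g_1), LM(g_3)) = ab.
S = (lcm/LT(g_1))·g_1 − (lcm/LT(g_3))·g_3 = 3a - b.
Reduce S modulo (g_1, g_2, g_3, g_4) in that order:
  leading term a: no divisor's leading term divides it; move 3a to the remainder.
  leading term b: no divisor's leading term divides it; move -b to the remainder.
The remainder 3a - b is nonzero, so it would be added as the next basis element.

S(g_1, g_3) = 3a - b; remainder on division = 3a - b.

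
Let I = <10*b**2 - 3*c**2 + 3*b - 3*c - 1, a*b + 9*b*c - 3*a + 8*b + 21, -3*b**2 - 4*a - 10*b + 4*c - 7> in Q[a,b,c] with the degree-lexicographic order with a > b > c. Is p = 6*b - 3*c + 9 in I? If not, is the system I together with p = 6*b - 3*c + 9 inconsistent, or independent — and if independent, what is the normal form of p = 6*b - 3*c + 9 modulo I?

6*b - 3*c + 9 is independent of I; its normal form modulo I is 6*b - 3*c + 9.

First compute the reduced Gröbner basis of I by Buchberger's algorithm.
f_1 = 10*b**2 - 3*c**2 + 3*b - 3*c - 1, LT = b**2.
f_2 = a*b + 9*b*c - 3*a + 8*b + 21, LT = a*b.
f_3 = -3*b**2 - 4*a - 10*b + 4*c - 7, LT = b**2.

S(f_1,f_2): lcm = a*b**2. S = -3/10*a*c**2 - 9*b**2*c + 33/10*a*b - 3/10*a*c - 8*b**2 - 1/10*a - 21*b.
  reduce S modulo (f_1, f_2, f_3):
  remainder -3/10*a*c**2 - 27/10*c**3 - 3/10*a*c - 27*b*c - 51/10*c**2 + 49/5*a - 45*b - 33/10*c - 701/10 ≠ 0; add h_4 = -3/10*a*c**2 - 27/10*c**3 - 3/10*a*c - 27*b*c - 51/10*c**2 + 49/5*a - 45*b - 33/10*c - 701/10 to the basis.

S(f_1,f_3): lcm = b**2. S = -3/10*c**2 - 4/3*a - 91/30*b + 31/30*c - 73/30.
  reduce S modulo (f_1, f_2, f_3, h_4):
  remainder -3/10*c**2 - 4/3*a - 91/30*b + 31/30*c - 73/30 ≠ 0; add h_5 = -3/10*c**2 - 4/3*a - 91/30*b + 31/30*c - 73/30 to the basis.

S(f_2,f_3): lcm = a*b**2. S = 9*b**2*c - 4/3*a**2 - 19/3*a*b + 4/3*a*c + 8*b**2 - 7/3*a + 21*b.
  reduce S modulo (f_1, f_2, f_3, h_4, h_5):
  remainder -4/3*a**2 - 32/3*a*c + 27*b*c - 256/3*a - 229/3*b + 31*c + 17 ≠ 0; add h_6 = -4/3*a**2 - 32/3*a*c + 27*b*c - 256/3*a - 229/3*b + 31*c + 17 to the basis.

The other S-polynomials (S(f_1,h_4), S(f_2,h_4), S(f_3,h_4), S(f_1,h_5), S(f_2,h_5), S(f_3,h_5), S(h_4,h_5), S(f_1,h_6), S(f_2,h_6), S(f_3,h_6), S(h_4,h_6), S(h_5,h_6)) all reduce to 0 modulo the current basis, so we have a Gröbner basis.
Inter-reduce: drop elements whose leading term is divisible by another's, tail-reduce, and make monic.
Reduced Gröbner basis: {a**2 + 8*a*c - 81/4*b*c + 64*a + 229/4*b - 93/4*c - 51/4, a*b + 9*b*c - 3*a + 8*b + 21, b**2 + 4/3*a + 10/3*b - 4/3*c + 7/3, c**2 + 40/9*a + 91/9*b - 31/9*c + 73/9}.
Label its elements g_1 = a**2 + 8*a*c - 81/4*b*c + 64*a + 229/4*b - 93/4*c - 51/4, g_2 = a*b + 9*b*c - 3*a + 8*b + 21, g_3 = b**2 + 4/3*a + 10/3*b - 4/3*c + 7/3, g_4 = c**2 + 40/9*a + 91/9*b - 31/9*c + 73/9.

Reduce p = 6*b - 3*c + 9 modulo G:
  leading term b: no divisor's leading term divides it; move 6*b to the remainder.
  leading term c: no divisor's leading term divides it; move -3*c to the remainder.
  leading term 1: no divisor's leading term divides it; move 9 to the remainder.
  normal form = 6*b - 3*c + 9.
The normal form is nonzero, so p ∉ I. Since p minus its normal form lies in I, I + (p) = I + (r) where r = 6*b - 3*c + 9; decide whether this ideal is the whole ring.
Run Buchberger on G together with r (pairs among the g_i already reduce to 0 since G is a Gröbner basis):
g_1 = a**2 + 8*a*c - 81/4*b*c + 64*a + 229/4*b - 93/4*c - 51/4, LT = a**2.
g_2 = a*b + 9*b*c - 3*a + 8*b + 21, LT = a*b.
g_3 = b**2 + 4/3*a + 10/3*b - 4/3*c + 7/3, LT = b**2.
g_4 = c**2 + 40/9*a + 91/9*b - 31/9*c + 73/9, LT = c**2.
r = 6*b - 3*c + 9, LT = b.

S(g_2,r): lcm = a*b. S = 1/2*a*c + 9*b*c - 9/2*a + 8*b + 21.
  reduce S modulo (g_1, g_2, g_3, g_4, r):
  remainder 1/2*a*c - 49/2*a - 67/4*c + 163/4 ≠ 0; add m_6 = 1/2*a*c - 49/2*a - 67/4*c + 163/4 to the basis.

S(g_3,r): lcm = b**2. S = 1/2*b*c + 4/3*a + 11/6*b - 4/3*c + 7/3.
  reduce S modulo (g_1, g_2, g_3, g_4, r, m_6):
  remainder 2/9*a - 113/72*c + 97/72 ≠ 0; add m_7 = 2/9*a - 113/72*c + 97/72 to the basis.

S(g_1,m_6): lcm = a**2*c. S = 8*a*c**2 - 81/4*b*c**2 + 49*a**2 + 195/2*a*c + 229/4*b*c - 93/4*c**2 - 163/2*a - 51/4*c.
  reduce S modulo (g_1, g_2, g_3, g_4, r, m_6, m_7):
  remainder -227677/48*c + 227677/48 ≠ 0; add m_8 = -227677/48*c + 227677/48 to the basis.

The other S-polynomials (S(g_1,g_2), S(g_1,g_3), S(g_1,g_4), S(g_1,r), S(g_2,g_3), S(g_2,g_4), S(g_3,g_4), S(g_4,r), S(g_2,m_6), S(g_3,m_6), S(g_4,m_6), S(r,m_6), S(g_1,m_7), S(g_2,m_7), S(g_3,m_7), S(g_4,m_7), S(r,m_7), S(m_6,m_7), S(g_1,m_8), S(g_2,m_8), S(g_3,m_8), S(g_4,m_8), S(r,m_8), S(m_6,m_8), S(m_7,m_8)) all reduce to 0 modulo the current basis, so we have a Gröbner basis.
Inter-reduce: drop elements whose leading term is divisible by another's, tail-reduce, and make monic.
Reduced Gröbner basis: {a - 1, b + 1, c - 1}.
The reduced Gröbner basis of I + (p) is {a - 1, b + 1, c - 1} ≠ {1}, a proper ideal, so the enlarged system stays consistent: p is independent of I, with normal form 6*b - 3*c + 9.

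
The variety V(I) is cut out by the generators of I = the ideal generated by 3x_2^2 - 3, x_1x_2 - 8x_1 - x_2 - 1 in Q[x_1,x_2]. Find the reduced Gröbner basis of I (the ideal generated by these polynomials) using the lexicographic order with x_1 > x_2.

This is the nonlinear analogue of row-reducing a linear system.

f_1 = 3x_2^2 - 3, LT = x_2^2.
f_2 = x_1x_2 - 8x_1 - x_2 - 1, LT = x_1x_2.

S(f_1,f_2): lcm = x_1x_2^2. S = 8x_1x_2 - x_1 + x_2^2 + x_2.
  reduce S modulo (f_1, f_2):
  remainder 63x_1 + 9x_2 + 9 ≠ 0; add g_3 = 63x_1 + 9x_2 + 9 to the basis.

The other S-polynomials (S(f_1,g_3), S(f_2,g_3)) all reduce to 0 modulo the current basis, so we have a Gröbner basis.
Inter-reduce: drop elements whose leading term is divisible by another's, tail-reduce, and make monic.

G = {x_1 + 1/7x_2 + 1/7, x_2^2 - 1}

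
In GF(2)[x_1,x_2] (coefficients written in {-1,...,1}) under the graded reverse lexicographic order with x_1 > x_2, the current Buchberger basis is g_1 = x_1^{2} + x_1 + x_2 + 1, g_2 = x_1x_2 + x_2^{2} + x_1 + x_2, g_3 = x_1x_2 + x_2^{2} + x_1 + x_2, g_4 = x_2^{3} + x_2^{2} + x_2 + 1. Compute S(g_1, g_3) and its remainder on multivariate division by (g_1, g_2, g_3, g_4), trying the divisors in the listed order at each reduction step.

lcm(LM(g_1), LM(g_3)) = x_1^{2}x_2.
S = (lcm/LT(g_1))·g_1 − (lcm/LT(g_3))·g_3 = x_1x_2^{2} + x_1^{2} + x_2^{2} + x_2.
Reduce S modulo (g_1, g_2, g_3, g_4) in that order:
  leading term x_1x_2^{2}: subtract (x_2)·g_2 from x_1x_2^{2} + x_1^{2} + x_2^{2} + x_2 → x_2^{3} + x_1^{2} + x_1x_2 + x_2
  leading term x_2^{3}: subtract (1)·g_4 from x_2^{3} + x_1^{2} + x_1x_2 + x_2 → x_1^{2} + x_1x_2 + x_2^{2} + 1
  leading term x_1^{2}: subtract (1)·g_1 from x_1^{2} + x_1x_2 + x_2^{2} + 1 → x_1x_2 + x_2^{2} + x_1 + x_2
  leading term x_1x_2: subtract (1)·g_2 from x_1x_2 + x_2^{2} + x_1 + x_2 → 0
The remainder is 0, so this S-polynomial contributes no new basis element.

S(g_1, g_3) = x_1x_2^{2} + x_1^{2} + x_2^{2} + x_2; remainder on division = 0.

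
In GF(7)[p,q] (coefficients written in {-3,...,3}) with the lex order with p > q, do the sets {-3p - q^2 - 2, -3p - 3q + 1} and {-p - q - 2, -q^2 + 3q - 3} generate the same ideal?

Yes, the ideals are equal.

Since reduced Gröbner bases are canonical representatives of ideals under a given ordering, it suffices to compute and compare them.
Buchberger on the first generating set:
f_1 = -3p - q^2 - 2, LT = p.
f_2 = -3p - 3q + 1, LT = p.

S(f_1,f_2): lcm = p. S = -2q^2 - q + 1.
  reduce S modulo (f_1, f_2):
  remainder -2q^2 - q + 1 ≠ 0; add g_3 = -2q^2 - q + 1 to the basis.

The other S-polynomials (S(f_1,g_3), S(f_2,g_3)) all reduce to 0 modulo the current basis, so we have a Gröbner basis.
Inter-reduce: drop elements whose leading term is divisible by another's, tail-reduce, and make monic.
Reduced Gröbner basis: {p + q + 2, q^2 - 3q + 3}.

Buchberger on the second generating set:
h_1 = -p - q - 2, LT = p.
h_2 = -q^2 + 3q - 3, LT = q^2.

The S-polynomials (S(h_1,h_2)) all reduce to 0 modulo the current basis, so we have a Gröbner basis.
Inter-reduce: drop elements whose leading term is divisible by another's, tail-reduce, and make monic.
Reduced Gröbner basis: {p + q + 2, q^2 - 3q + 3}.

Same reduced basis, so the two generating sets span the same ideal.
The same test decides containment: I ⊆ J iff every generator of I reduces to 0 modulo a Gröbner basis of J.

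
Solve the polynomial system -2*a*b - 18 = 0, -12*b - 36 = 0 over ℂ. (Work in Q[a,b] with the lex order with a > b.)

{(3, -3)}

Compute a lex Gröbner basis by Buchberger's algorithm.
f_1 = -2*a*b - 18, LT = a*b.
f_2 = -12*b - 36, LT = b.

S(f_1,f_2): lcm = a*b. S = -3*a + 9.
  leading term a: no divisor's leading term divides it; move -3*a to the remainder.
  leading term 1: no divisor's leading term divides it; move 9 to the remainder.
  remainder -3*a + 9 ≠ 0; add h_3 = -3*a + 9 to the basis.

The other S-polynomials (S(f_1,h_3), S(f_2,h_3)) all reduce to 0 modulo the current basis, so we have a Gröbner basis.
Inter-reduce: drop elements whose leading term is divisible by another's, tail-reduce, and make monic.
Reduced Gröbner basis: {a - 3, b + 3}.

The lex basis is triangular: the last element involves only b. Solving b + 3 = 0 gives b ∈ {-3}; substituting each value into the earlier elements determines the remaining variables.
  b = -3: the earlier basis element becomes a - 3 = 0, giving a = 3 — point (3, -3).
A lex Gröbner basis triangularizes the system, enabling back-substitution.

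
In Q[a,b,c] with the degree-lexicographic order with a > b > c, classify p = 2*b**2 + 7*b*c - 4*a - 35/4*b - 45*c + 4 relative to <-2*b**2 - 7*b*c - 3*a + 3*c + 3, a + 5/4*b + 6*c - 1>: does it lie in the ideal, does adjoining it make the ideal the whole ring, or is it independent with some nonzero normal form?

2*b**2 + 7*b*c - 4*a - 35/4*b - 45*c + 4 lies in I (it reduces to 0).

First compute the reduced Gröbner basis of I by Buchberger's algorithm.
f_1 = -2*b**2 - 7*b*c - 3*a + 3*c + 3, LT = b**2.
f_2 = a + 5/4*b + 6*c - 1, LT = a.

The S-polynomials (S(f_1,f_2)) all reduce to 0 modulo the current basis, so we have a Gröbner basis.
Inter-reduce: drop elements whose leading term is divisible by another's, tail-reduce, and make monic.
Reduced Gröbner basis: {b**2 + 7/2*b*c - 15/8*b - 21/2*c, a + 5/4*b + 6*c - 1}.
Label its elements g_1 = b**2 + 7/2*b*c - 15/8*b - 21/2*c, g_2 = a + 5/4*b + 6*c - 1.

Reduce p = 2*b**2 + 7*b*c - 4*a - 35/4*b - 45*c + 4 modulo G:
  leading term b**2: subtract (2)·g_1 from 2*b**2 + 7*b*c - 4*a - 35/4*b - 45*c + 4 → -4*a - 5*b - 24*c + 4
  leading term a: subtract (-4)·g_2 from -4*a - 5*b - 24*c + 4 → 0
  normal form = 0.
Since the normal form is 0, p ∈ I.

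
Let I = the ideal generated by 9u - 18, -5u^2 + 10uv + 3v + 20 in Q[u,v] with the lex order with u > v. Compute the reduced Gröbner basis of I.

G = {u - 2, v}

f_1 = 9u - 18, LT = u.
f_2 = -5u^2 + 10uv + 3v + 20, LT = u^2.

S(f_1,f_2): lcm = u^2. S = 2uv - 2u + 3/5v + 4.
  reduce S modulo (f_1, f_2):
  remainder 23/5v ≠ 0; add g_3 = 23/5v to the basis.

The other S-polynomials (S(f_1,g_3), S(f_2,g_3)) all reduce to 0 modulo the current basis, so we have a Gröbner basis.
Inter-reduce: drop elements whose leading term is divisible by another's, tail-reduce, and make monic.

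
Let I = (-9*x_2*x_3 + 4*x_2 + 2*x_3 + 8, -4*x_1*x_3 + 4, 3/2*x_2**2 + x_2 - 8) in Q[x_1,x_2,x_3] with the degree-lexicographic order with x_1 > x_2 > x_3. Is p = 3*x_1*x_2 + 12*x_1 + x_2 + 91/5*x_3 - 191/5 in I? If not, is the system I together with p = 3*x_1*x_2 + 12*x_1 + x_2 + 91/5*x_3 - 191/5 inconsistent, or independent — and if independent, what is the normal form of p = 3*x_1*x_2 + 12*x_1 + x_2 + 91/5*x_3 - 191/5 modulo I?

First compute the reduced Gröbner basis of I by Buchberger's algorithm.
f_1 = -9*x_2*x_3 + 4*x_2 + 2*x_3 + 8, LT = x_2*x_3.
f_2 = -4*x_1*x_3 + 4, LT = x_1*x_3.
f_3 = 3/2*x_2**2 + x_2 - 8, LT = x_2**2.

S(f_1,f_2): lcm = x_1*x_2*x_3. S = -4/9*x_1*x_2 - 2/9*x_1*x_3 - 8/9*x_1 + x_2.
  leading term x_1*x_2: no divisor's leading term divides it; move -4/9*x_1*x_2 to the remainder.
  leading term x_1*x_3: subtract (1/18)·f_2 from -2/9*x_1*x_3 - 8/9*x_1 + x_2 → -8/9*x_1 + x_2 - 2/9
  leading term x_1: no divisor's leading term divides it; move -8/9*x_1 to the remainder.
  leading term x_2: no divisor's leading term divides it; move x_2 to the remainder.
  leading term 1: no divisor's leading term divides it; move -2/9 to the remainder.
  remainder -4/9*x_1*x_2 - 8/9*x_1 + x_2 - 2/9 ≠ 0; add h_4 = -4/9*x_1*x_2 - 8/9*x_1 + x_2 - 2/9 to the basis.

S(f_1,f_3): lcm = x_2**2*x_3. S = -4/9*x_2**2 - 8/9*x_2*x_3 - 8/9*x_2 + 16/3*x_3.
  leading term x_2**2: subtract (-8/27)·f_3 from -4/9*x_2**2 - 8/9*x_2*x_3 - 8/9*x_2 + 16/3*x_3 → -8/9*x_2*x_3 - 16/27*x_2 + 16/3*x_3 - 64/27
  leading term x_2*x_3: subtract (8/81)·f_1 from -8/9*x_2*x_3 - 16/27*x_2 + 16/3*x_3 - 64/27 → -80/81*x_2 + 416/81*x_3 - 256/81
  leading term x_2: no divisor's leading term divides it; move -80/81*x_2 to the remainder.
  leading term x_3: no divisor's leading term divides it; move 416/81*x_3 to the remainder.
  leading term 1: no divisor's leading term divides it; move -256/81 to the remainder.
  remainder -80/81*x_2 + 416/81*x_3 - 256/81 ≠ 0; add h_5 = -80/81*x_2 + 416/81*x_3 - 256/81 to the basis.

S(f_3,h_4): lcm = x_1*x_2**2. S = -4/3*x_1*x_2 + 9/4*x_2**2 - 16/3*x_1 - 1/2*x_2.
  leading term x_1*x_2: subtract (3)·h_4 from -4/3*x_1*x_2 + 9/4*x_2**2 - 16/3*x_1 - 1/2*x_2 → 9/4*x_2**2 - 8/3*x_1 - 7/2*x_2 + 2/3
  leading term x_2**2: subtract (3/2)·f_3 from 9/4*x_2**2 - 8/3*x_1 - 7/2*x_2 + 2/3 → -8/3*x_1 - 5*x_2 + 38/3
  leading term x_1: no divisor's leading term divides it; move -8/3*x_1 to the remainder.
  leading term x_2: subtract (81/16)·h_5 from -5*x_2 + 38/3 → -26*x_3 + 86/3
  leading term x_3: no divisor's leading term divides it; move -26*x_3 to the remainder.
  leading term 1: no divisor's leading term divides it; move 86/3 to the remainder.
  remainder -8/3*x_1 - 26*x_3 + 86/3 ≠ 0; add h_6 = -8/3*x_1 - 26*x_3 + 86/3 to the basis.

S(f_1,h_5): lcm = x_2*x_3. S = 26/5*x_3**2 - 4/9*x_2 - 154/45*x_3 - 8/9.
  leading term x_3**2: no divisor's leading term divides it; move 26/5*x_3**2 to the remainder.
  leading term x_2: subtract (9/20)·h_5 from -4/9*x_2 - 154/45*x_3 - 8/9 → -86/15*x_3 + 8/15
  leading term x_3: no divisor's leading term divides it; move -86/15*x_3 to the remainder.
  leading term 1: no divisor's leading term divides it; move 8/15 to the remainder.
  remainder 26/5*x_3**2 - 86/15*x_3 + 8/15 ≠ 0; add h_7 = 26/5*x_3**2 - 86/15*x_3 + 8/15 to the basis.

The other S-polynomials (S(f_2,f_3), S(f_1,h_4), S(f_2,h_4), S(f_2,h_5), S(f_3,h_5), S(h_4,h_5), S(f_1,h_6), S(f_2,h_6), S(f_3,h_6), S(h_4,h_6), S(h_5,h_6), S(f_1,h_7), S(f_2,h_7), S(f_3,h_7), S(h_4,h_7), S(h_5,h_7), S(h_6,h_7)) all reduce to 0 modulo the current basis, so we have a Gröbner basis.
Inter-reduce: drop elements whose leading term is divisible by another's, tail-reduce, and make monic.
Reduced Gröbner basis: {x_3**2 - 43/39*x_3 + 4/39, x_1 + 39/4*x_3 - 43/4, x_2 - 26/5*x_3 + 16/5}.
Label its elements g_1 = x_3**2 - 43/39*x_3 + 4/39, g_2 = x_1 + 39/4*x_3 - 43/4, g_3 = x_2 - 26/5*x_3 + 16/5.

Reduce p = 3*x_1*x_2 + 12*x_1 + x_2 + 91/5*x_3 - 191/5 modulo G:
  leading term x_1*x_2: subtract (3*x_2)·g_2 from 3*x_1*x_2 + 12*x_1 + x_2 + 91/5*x_3 - 191/5 → -117/4*x_2*x_3 + 12*x_1 + 133/4*x_2 + 91/5*x_3 - 191/5
  leading term x_2*x_3: subtract (-117/4*x_3)·g_3 from -117/4*x_2*x_3 + 12*x_1 + 133/4*x_2 + 91/5*x_3 - 191/5 → -1521/10*x_3**2 + 12*x_1 + 133/4*x_2 + 559/5*x_3 - 191/5
  leading term x_3**2: subtract (-1521/10)·g_1 from -1521/10*x_3**2 + 12*x_1 + 133/4*x_2 + 559/5*x_3 - 191/5 → 12*x_1 + 133/4*x_2 - 559/10*x_3 - 113/5
  leading term x_1: subtract (12)·g_2 from 12*x_1 + 133/4*x_2 - 559/10*x_3 - 113/5 → 133/4*x_2 - 1729/10*x_3 + 532/5
  leading term x_2: subtract (133/4)·g_3 from 133/4*x_2 - 1729/10*x_3 + 532/5 → 0
  normal form = 0.
Since the normal form is 0, p ∈ I.

3*x_1*x_2 + 12*x_1 + x_2 + 91/5*x_3 - 191/5 lies in I (it reduces to 0).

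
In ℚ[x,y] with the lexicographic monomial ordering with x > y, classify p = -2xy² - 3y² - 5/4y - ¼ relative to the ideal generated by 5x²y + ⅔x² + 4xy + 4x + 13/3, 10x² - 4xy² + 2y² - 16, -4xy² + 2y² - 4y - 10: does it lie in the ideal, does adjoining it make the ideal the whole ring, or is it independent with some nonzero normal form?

First compute the reduced Gröbner basis of I by Buchberger's algorithm.
f_1 = 5x²y + ⅔x² + 4xy + 4x + 13/3, LT = x²y.
f_2 = 10x² - 4xy² + 2y² - 16, LT = x².
f_3 = -4xy² + 2y² - 4y - 10, LT = xy².

S(f_1,f_2): lcm = x²y. S = 2/15x² + ⅖xy³ + ⅘xy + ⅘x - ⅕y³ + 8/5y + 13/15.
  leading term x²: subtract (1/75)·f_2 from 2/15x² + ⅖xy³ + ⅘xy + ⅘x - ⅕y³ + 8/5y + 13/15 → ⅖xy³ + 4/75xy² + ⅘xy + ⅘x - ⅕y³ - 2/75y² + 8/5y + 27/25
  leading term xy³: subtract (-1/10y)·f_3 from ⅖xy³ + 4/75xy² + ⅘xy + ⅘x - ⅕y³ - 2/75y² + 8/5y + 27/25 → 4/75xy² + ⅘xy + ⅘x - 32/75y² + ⅗y + 27/25
  leading term xy²: subtract (-1/75)·f_3 from 4/75xy² + ⅘xy + ⅘x - 32/75y² + ⅗y + 27/25 → ⅘xy + ⅘x - ⅖y² + 41/75y + 71/75
  leading term xy: no divisor's leading term divides it; move ⅘xy to the remainder.
  leading term x: no divisor's leading term divides it; move ⅘x to the remainder.
  leading term y²: no divisor's leading term divides it; move -⅖y² to the remainder.
  leading term y: no divisor's leading term divides it; move 41/75y to the remainder.
  leading term 1: no divisor's leading term divides it; move 71/75 to the remainder.
  remainder ⅘xy + ⅘x - ⅖y² + 41/75y + 71/75 ≠ 0; add h_4 = ⅘xy + ⅘x - ⅖y² + 41/75y + 71/75 to the basis.

S(f_1,f_3): lcm = x²y². S = 2/15x²y + 13/10xy² - ⅕xy - 5/2x + 13/15y.
  leading term x²y: subtract (2/75)·f_1 from 2/15x²y + 13/10xy² - ⅕xy - 5/2x + 13/15y → -4/225x² + 13/10xy² - 23/75xy - 391/150x + 13/15y - 26/225
  leading term x²: subtract (-2/1125)·f_2 from -4/225x² + 13/10xy² - 23/75xy - 391/150x + 13/15y - 26/225 → 2909/2250xy² - 23/75xy - 391/150x + 4/1125y² + 13/15y - 18/125
  leading term xy²: subtract (-2909/9000)·f_3 from 2909/2250xy² - 23/75xy - 391/150x + 4/1125y² + 13/15y - 18/125 → -23/75xy - 391/150x + 13/20y² - 959/2250y - 15193/4500
  leading term xy: subtract (-23/60)·h_4 from -23/75xy - 391/150x + 13/20y² - 959/2250y - 15193/4500 → -23/10x + 149/300y² - 13/60y - 226/75
  leading term x: no divisor's leading term divides it; move -23/10x to the remainder.
  leading term y²: no divisor's leading term divides it; move 149/300y² to the remainder.
  leading term y: no divisor's leading term divides it; move -13/60y to the remainder.
  leading term 1: no divisor's leading term divides it; move -226/75 to the remainder.
  remainder -23/10x + 149/300y² - 13/60y - 226/75 ≠ 0; add h_5 = -23/10x + 149/300y² - 13/60y - 226/75 to the basis.

S(f_2,f_3): lcm = x²y². S = -⅖xy⁴ + ½xy² - xy - 5/2x + ⅕y⁴ - 8/5y².
  leading term xy⁴: subtract (1/10y²)·f_3 from -⅖xy⁴ + ½xy² - xy - 5/2x + ⅕y⁴ - 8/5y² → ½xy² - xy - 5/2x + ⅖y³ - ⅗y²
  leading term xy²: subtract (-⅛)·f_3 from ½xy² - xy - 5/2x + ⅖y³ - ⅗y² → -xy - 5/2x + ⅖y³ - 7/20y² - ½y - 5/4
  leading term xy: subtract (-5/4)·h_4 from -xy - 5/2x + ⅖y³ - 7/20y² - ½y - 5/4 → -3/2x + ⅖y³ - 17/20y² + 11/60y - 1/15
  leading term x: subtract (15/23)·h_5 from -3/2x + ⅖y³ - 17/20y² + 11/60y - 1/15 → ⅖y³ - 27/23y² + 112/345y + 131/69
  leading term y³: no divisor's leading term divides it; move ⅖y³ to the remainder.
  leading term y²: no divisor's leading term divides it; move -27/23y² to the remainder.
  leading term y: no divisor's leading term divides it; move 112/345y to the remainder.
  leading term 1: no divisor's leading term divides it; move 131/69 to the remainder.
  remainder ⅖y³ - 27/23y² + 112/345y + 131/69 ≠ 0; add h_6 = ⅖y³ - 27/23y² + 112/345y + 131/69 to the basis.

S(f_1,h_4): lcm = x²y. S = -13/15x² + ½xy² + 7/60xy - 23/60x + 13/15.
  leading term x²: subtract (-13/150)·f_2 from -13/15x² + ½xy² + 7/60xy - 23/60x + 13/15 → 23/150xy² + 7/60xy - 23/60x + 13/75y² - 13/25
  leading term xy²: subtract (-23/600)·f_3 from 23/150xy² + 7/60xy - 23/60x + 13/75y² - 13/25 → 7/60xy - 23/60x + ¼y² - 23/150y - 271/300
  leading term xy: subtract (7/48)·h_4 from 7/60xy - 23/60x + ¼y² - 23/150y - 271/300 → -½x + 37/120y² - 839/3600y - 3749/3600
  leading term x: subtract (5/23)·h_5 from -½x + 37/120y² - 839/3600y - 3749/3600 → 553/2760y² - 15397/82800y - 31987/82800
  leading term y²: no divisor's leading term divides it; move 553/2760y² to the remainder.
  leading term y: no divisor's leading term divides it; move -15397/82800y to the remainder.
  leading term 1: no divisor's leading term divides it; move -31987/82800 to the remainder.
  remainder 553/2760y² - 15397/82800y - 31987/82800 ≠ 0; add h_7 = 553/2760y² - 15397/82800y - 31987/82800 to the basis.

S(f_1,h_5): lcm = x²y. S = 2/15x² + 149/690xy³ - 13/138xy² - 176/345xy + ⅘x + 13/15.
  leading term x²: subtract (1/75)·f_2 from 2/15x² + 149/690xy³ - 13/138xy² - 176/345xy + ⅘x + 13/15 → 149/690xy³ - 47/1150xy² - 176/345xy + ⅘x - 2/75y² + 27/25
  leading term xy³: subtract (-149/2760y)·f_3 from 149/690xy³ - 47/1150xy² - 176/345xy + ⅘x - 2/75y² + 27/25 → -47/1150xy² - 176/345xy + ⅘x + 149/1380y³ - 279/1150y² - 149/276y + 27/25
  leading term xy²: subtract (47/4600)·f_3 from -47/1150xy² - 176/345xy + ⅘x + 149/1380y³ - 279/1150y² - 149/276y + 27/25 → -176/345xy + ⅘x + 149/1380y³ - 121/460y² - 3443/6900y + 2719/2300
  leading term xy: subtract (-44/69)·h_4 from -176/345xy + ⅘x + 149/1380y³ - 121/460y² - 3443/6900y + 2719/2300 → 452/345x + 149/1380y³ - 143/276y² - 3113/20700y + 36967/20700
  leading term x: subtract (-904/1587)·h_5 from 452/345x + 149/1380y³ - 143/276y² - 3113/20700y + 36967/20700 → 149/1380y³ - 111979/476100y² - 43453/158700y + 1321/19044
  leading term y³: subtract (149/552)·h_6 from 149/1380y³ - 111979/476100y² - 43453/158700y + 1321/19044 → 77767/952200y² - 172079/476100y - 16877/38088
  leading term y²: subtract (77767/190785)·h_7 from 77767/952200y² - 172079/476100y - 16877/38088 → -196182727/686826000y - 196182727/686826000
  leading term y: no divisor's leading term divides it; move -196182727/686826000y to the remainder.
  leading term 1: no divisor's leading term divides it; move -196182727/686826000 to the remainder.
  remainder -196182727/686826000y - 196182727/686826000 ≠ 0; add h_8 = -196182727/686826000y - 196182727/686826000 to the basis.

The other S-polynomials (S(f_2,h_4), S(f_3,h_4), S(f_2,h_5), S(f_3,h_5), S(h_4,h_5), S(f_1,h_6), S(f_2,h_6), S(f_3,h_6), S(h_4,h_6), S(h_5,h_6), S(f_1,h_7), S(f_2,h_7), S(f_3,h_7), S(h_4,h_7), S(h_5,h_7), S(h_6,h_7), S(f_1,h_8), S(f_2,h_8), S(f_3,h_8), S(h_4,h_8), S(h_5,h_8), S(h_6,h_8), S(h_7,h_8)) all reduce to 0 modulo the current basis, so we have a Gröbner basis.
Inter-reduce: drop elements whose leading term is divisible by another's, tail-reduce, and make monic.
Reduced Gröbner basis: {x + 1, y + 1}.
Label its elements g_1 = x + 1, g_2 = y + 1.

Reduce p = -2xy² - 3y² - 5/4y - ¼ modulo G:
  leading term xy²: subtract (-2y²)·g_1 from -2xy² - 3y² - 5/4y - ¼ → -y² - 5/4y - ¼
  leading term y²: subtract (-y)·g_2 from -y² - 5/4y - ¼ → -¼y - ¼
  leading term y: subtract (-¼)·g_2 from -¼y - ¼ → 0
  normal form = 0.
Since the normal form is 0, p ∈ I.

-2xy² - 3y² - 5/4y - ¼ lies in I (it reduces to 0).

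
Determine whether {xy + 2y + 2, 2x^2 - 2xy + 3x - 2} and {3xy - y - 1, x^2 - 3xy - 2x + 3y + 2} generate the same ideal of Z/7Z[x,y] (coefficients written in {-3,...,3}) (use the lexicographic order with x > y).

Since reduced Gröbner bases are canonical representatives of ideals under a given ordering, it suffices to compute and compare them.
Buchberger on the first generating set:
f_1 = xy + 2y + 2, LT = xy.
f_2 = 2x^2 - 2xy + 3x - 2, LT = x^2.

S(f_1,f_2): lcm = x^2y. S = xy^2 - 3xy + 2x + y.
  leading term xy^2: subtract (y)·f_1 from xy^2 - 3xy + 2x + y → -3xy + 2x - 2y^2 - y
  leading term xy: subtract (-3)·f_1 from -3xy + 2x - 2y^2 - y → 2x - 2y^2 - 2y - 1
  leading term x: no divisor's leading term divides it; move 2x to the remainder.
  leading term y^2: no divisor's leading term divides it; move -2y^2 to the remainder.
  leading term y: no divisor's leading term divides it; move -2y to the remainder.
  leading term 1: no divisor's leading term divides it; move -1 to the remainder.
  remainder 2x - 2y^2 - 2y - 1 ≠ 0; add g_3 = 2x - 2y^2 - 2y - 1 to the basis.

S(f_1,g_3): lcm = xy. S = y^3 + y^2 - y + 2.
  leading term y^3: no divisor's leading term divides it; move y^3 to the remainder.
  leading term y^2: no divisor's leading term divides it; move y^2 to the remainder.
  leading term y: no divisor's leading term divides it; move -y to the remainder.
  leading term 1: no divisor's leading term divides it; move 2 to the remainder.
  remainder y^3 + y^2 - y + 2 ≠ 0; add g_4 = y^3 + y^2 - y + 2 to the basis.

S(f_2,g_3): lcm = x^2. S = xy^2 + 2x - 1.
  leading term xy^2: subtract (y)·f_1 from xy^2 + 2x - 1 → 2x - 2y^2 - 2y - 1
  leading term x: subtract (1)·g_3 from 2x - 2y^2 - 2y - 1 → 0
  remainder 0.

S(f_1,g_4): lcm = xy^3. S = -xy^2 + xy - 2x + 2y^3 + 2y^2.
  leading term xy^2: subtract (-y)·f_1 from -xy^2 + xy - 2x + 2y^3 + 2y^2 → xy - 2x + 2y^3 - 3y^2 + 2y
  leading term xy: subtract (1)·f_1 from xy - 2x + 2y^3 - 3y^2 + 2y → -2x + 2y^3 - 3y^2 - 2
  leading term x: subtract (-1)·g_3 from -2x + 2y^3 - 3y^2 - 2 → 2y^3 + 2y^2 - 2y - 3
  leading term y^3: subtract (2)·g_4 from 2y^3 + 2y^2 - 2y - 3 → 0
  remainder 0.

S(f_2,g_4): leading monomials are coprime, so the S-polynomial reduces to 0 (Buchberger's first criterion).
S(g_3,g_4): leading monomials are coprime, so the S-polynomial reduces to 0 (Buchberger's first criterion).
Every S-polynomial of the final basis reduces to 0, so we have a Gröbner basis.
Inter-reduce: drop elements whose leading term is divisible by another's, tail-reduce, and make monic.
Reduced Gröbner basis: {x - y^2 - y + 3, y^3 + y^2 - y + 2}.

Buchberger on the second generating set:
h_1 = 3xy - y - 1, LT = xy.
h_2 = x^2 - 3xy - 2x + 3y + 2, LT = x^2.

S(h_1,h_2): lcm = x^2y. S = 3xy^2 - 3xy + 2x - 3y^2 - 2y.
  leading term xy^2: subtract (y)·h_1 from 3xy^2 - 3xy + 2x - 3y^2 - 2y → -3xy + 2x - 2y^2 - y
  leading term xy: subtract (-1)·h_1 from -3xy + 2x - 2y^2 - y → 2x - 2y^2 - 2y - 1
  leading term x: no divisor's leading term divides it; move 2x to the remainder.
  leading term y^2: no divisor's leading term divides it; move -2y^2 to the remainder.
  leading term y: no divisor's leading term divides it; move -2y to the remainder.
  leading term 1: no divisor's leading term divides it; move -1 to the remainder.
  remainder 2x - 2y^2 - 2y - 1 ≠ 0; add k_3 = 2x - 2y^2 - 2y - 1 to the basis.

S(h_1,k_3): lcm = xy. S = y^3 + y^2 - y + 2.
  leading term y^3: no divisor's leading term divides it; move y^3 to the remainder.
  leading term y^2: no divisor's leading term divides it; move y^2 to the remainder.
  leading term y: no divisor's leading term divides it; move -y to the remainder.
  leading term 1: no divisor's leading term divides it; move 2 to the remainder.
  remainder y^3 + y^2 - y + 2 ≠ 0; add k_4 = y^3 + y^2 - y + 2 to the basis.

S(h_2,k_3): lcm = x^2. S = xy^2 - 2xy + 2x + 3y + 2.
  leading term xy^2: subtract (-2y)·h_1 from xy^2 - 2xy + 2x + 3y + 2 → -2xy + 2x - 2y^2 + y + 2
  leading term xy: subtract (-3)·h_1 from -2xy + 2x - 2y^2 + y + 2 → 2x - 2y^2 - 2y - 1
  leading term x: subtract (1)·k_3 from 2x - 2y^2 - 2y - 1 → 0
  remainder 0.

S(h_1,k_4): lcm = xy^3. S = -xy^2 + xy - 2x + 2y^3 + 2y^2.
  leading term xy^2: subtract (2y)·h_1 from -xy^2 + xy - 2x + 2y^3 + 2y^2 → xy - 2x + 2y^3 - 3y^2 + 2y
  leading term xy: subtract (-2)·h_1 from xy - 2x + 2y^3 - 3y^2 + 2y → -2x + 2y^3 - 3y^2 - 2
  leading term x: subtract (-1)·k_3 from -2x + 2y^3 - 3y^2 - 2 → 2y^3 + 2y^2 - 2y - 3
  leading term y^3: subtract (2)·k_4 from 2y^3 + 2y^2 - 2y - 3 → 0
  remainder 0.

S(h_2,k_4): leading monomials are coprime, so the S-polynomial reduces to 0 (Buchberger's first criterion).
S(k_3,k_4): leading monomials are coprime, so the S-polynomial reduces to 0 (Buchberger's first criterion).
Every S-polynomial of the final basis reduces to 0, so we have a Gröbner basis.
Inter-reduce: drop elements whose leading term is divisible by another's, tail-reduce, and make monic.
Reduced Gröbner basis: {x - y^2 - y + 3, y^3 + y^2 - y + 2}.

Same reduced basis, so the two generating sets span the same ideal.

Yes, the ideals are equal.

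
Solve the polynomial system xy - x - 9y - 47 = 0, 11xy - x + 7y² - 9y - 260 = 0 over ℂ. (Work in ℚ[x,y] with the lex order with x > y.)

Compute a lex Gröbner basis by Buchberger's algorithm.
f_1 = xy - x - 9y - 47, LT = xy.
f_2 = 11xy - x + 7y² - 9y - 260, LT = xy.

S(f_1,f_2): lcm = xy. S = -10/11x - 7/11y² - 90/11y - 257/11.
  leading term x: no divisor's leading term divides it; move -10/11x to the remainder.
  leading term y²: no divisor's leading term divides it; move -7/11y² to the remainder.
  leading term y: no divisor's leading term divides it; move -90/11y to the remainder.
  leading term 1: no divisor's leading term divides it; move -257/11 to the remainder.
  remainder -10/11x - 7/11y² - 90/11y - 257/11 ≠ 0; add h_3 = -10/11x - 7/11y² - 90/11y - 257/11 to the basis.

S(f_1,h_3): lcm = xy. S = -x - 7/10y³ - 9y² - 347/10y - 47.
  leading term x: subtract (11/10)·h_3 from -x - 7/10y³ - 9y² - 347/10y - 47 → -7/10y³ - 83/10y² - 257/10y - 213/10
  leading term y³: no divisor's leading term divides it; move -7/10y³ to the remainder.
  leading term y²: no divisor's leading term divides it; move -83/10y² to the remainder.
  leading term y: no divisor's leading term divides it; move -257/10y to the remainder.
  leading term 1: no divisor's leading term divides it; move -213/10 to the remainder.
  remainder -7/10y³ - 83/10y² - 257/10y - 213/10 ≠ 0; add h_4 = -7/10y³ - 83/10y² - 257/10y - 213/10 to the basis.

The other S-polynomials (S(f_2,h_3), S(f_1,h_4), S(f_2,h_4), S(h_3,h_4)) all reduce to 0 modulo the current basis, so we have a Gröbner basis.
Inter-reduce: drop elements whose leading term is divisible by another's, tail-reduce, and make monic.
Reduced Gröbner basis: {x + 7/10y² + 9y + 257/10, y³ + 83/7y² + 257/7y + 213/7}.

Since the basis is lex-ordered, y³ + 83/7y² + 257/7y + 213/7 is univariate in y. Its roots are {-3, -31/7 - 4*sqrt(29)/7, -31/7 + 4*sqrt(29)/7}. Back-substituting each root into the other basis elements fixes the other coordinates.
  y = -3: the earlier basis element becomes x + 5 = 0, giving x = -5 — point (-5, -3).
  y = -31/7 - 4*sqrt(29)/7: the earlier basis element becomes x - 8*sqrt(29)/5 + 31/5 = 0, giving x = -31/5 + 8*sqrt(29)/5 — point (-31/5 + 8*sqrt(29)/5, -31/7 - 4*sqrt(29)/7).
  y = -31/7 + 4*sqrt(29)/7: the earlier basis element becomes x + 31/5 + 8*sqrt(29)/5 = 0, giving x = -8*sqrt(29)/5 - 31/5 — point (-8*sqrt(29)/5 - 31/5, -31/7 + 4*sqrt(29)/7).
Check: every point annihilates each of the original generators.

{(-5, -3), (-31/5 + 8*sqrt(29)/5, -31/7 - 4*sqrt(29)/7), (-8*sqrt(29)/5 - 31/5, -31/7 + 4*sqrt(29)/7)}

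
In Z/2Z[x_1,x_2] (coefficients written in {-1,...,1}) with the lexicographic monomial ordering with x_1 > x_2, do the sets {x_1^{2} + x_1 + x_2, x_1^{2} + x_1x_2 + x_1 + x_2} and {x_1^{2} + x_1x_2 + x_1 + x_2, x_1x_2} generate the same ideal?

Yes, the ideals are equal.

For a fixed monomial order, each ideal has a unique reduced Gröbner basis; comparing bases decides equality.
Buchberger on the first generating set:
f_1 = x_1^{2} + x_1 + x_2, LT = x_1^{2}.
f_2 = x_1^{2} + x_1x_2 + x_1 + x_2, LT = x_1^{2}.

S(f_1,f_2): lcm = x_1^{2}. S = x_1x_2.
  leading term x_1x_2: no divisor's leading term divides it; move x_1x_2 to the remainder.
  remainder x_1x_2 ≠ 0; add g_3 = x_1x_2 to the basis.

S(f_1,g_3): lcm = x_1^{2}x_2. S = x_1x_2 + x_2^{2}.
  leading term x_1x_2: subtract (1)·g_3 from x_1x_2 + x_2^{2} → x_2^{2}
  leading term x_2^{2}: no divisor's leading term divides it; move x_2^{2} to the remainder.
  remainder x_2^{2} ≠ 0; add g_4 = x_2^{2} to the basis.

The other S-polynomials (S(f_2,g_3), S(f_1,g_4), S(f_2,g_4), S(g_3,g_4)) all reduce to 0 modulo the current basis, so we have a Gröbner basis.
Inter-reduce: drop elements whose leading term is divisible by another's, tail-reduce, and make monic.
Reduced Gröbner basis: {x_1^{2} + x_1 + x_2, x_1x_2, x_2^{2}}.

Buchberger on the second generating set:
h_1 = x_1^{2} + x_1x_2 + x_1 + x_2, LT = x_1^{2}.
h_2 = x_1x_2, LT = x_1x_2.

S(h_1,h_2): lcm = x_1^{2}x_2. S = x_1x_2^{2} + x_1x_2 + x_2^{2}.
  leading term x_1x_2^{2}: subtract (x_2)·h_2 from x_1x_2^{2} + x_1x_2 + x_2^{2} → x_1x_2 + x_2^{2}
  leading term x_1x_2: subtract (1)·h_2 from x_1x_2 + x_2^{2} → x_2^{2}
  leading term x_2^{2}: no divisor's leading term divides it; move x_2^{2} to the remainder.
  remainder x_2^{2} ≠ 0; add k_3 = x_2^{2} to the basis.

The other S-polynomials (S(h_1,k_3), S(h_2,k_3)) all reduce to 0 modulo the current basis, so we have a Gröbner basis.
Inter-reduce: drop elements whose leading term is divisible by another's, tail-reduce, and make monic.
Reduced Gröbner basis: {x_1^{2} + x_1 + x_2, x_1x_2, x_2^{2}}.

The two bases agree; hence the ideals are identical.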